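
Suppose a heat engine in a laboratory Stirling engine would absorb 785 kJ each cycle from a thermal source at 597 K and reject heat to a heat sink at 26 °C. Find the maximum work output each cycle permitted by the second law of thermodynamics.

T_C = 26 °C → 26 + 273.15 = 299.15 K.
No engine can exceed the Carnot limit: η_max = 1 − T_C/T_H = 1 − 299.15/597.00 = 0.4989.
W_max = η_max · Q_H = 0.4989 × 785 = 391.6 kJ.

W_max ≈ 391.6 kJ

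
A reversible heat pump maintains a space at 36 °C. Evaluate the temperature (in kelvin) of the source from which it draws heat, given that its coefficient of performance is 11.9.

T_C ≈ 283 K

T_H = 36 °C → 36 + 273.15 = 309.15 K.
COP_HP = T_H/(T_H − T_C) ⇒ T_C = T_H·(COP_HP − 1)/COP_HP = 309.15 × (11.9 − 1)/11.9 = 283 K.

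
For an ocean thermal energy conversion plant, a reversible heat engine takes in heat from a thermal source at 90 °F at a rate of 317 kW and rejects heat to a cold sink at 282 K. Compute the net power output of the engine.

Ẇ ≈ 24.26 kW

T_H = 90 °F → (90 − 32) × 5/9 = 32.22 °C = 305.37 K.
For a reversible engine, η = 1 − T_C/T_H = 1 − 282.00/305.37 = 0.0765.
W = η·Q_H = 0.0765 × 317 = 24.26 kW.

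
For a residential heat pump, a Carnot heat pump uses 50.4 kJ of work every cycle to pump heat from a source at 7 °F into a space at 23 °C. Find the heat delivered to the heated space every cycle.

T_H = 23 °C → 23 + 273.15 = 296.15 K.
T_C = 7 °F → (7 − 32) × 5/9 = -13.89 °C = 259.26 K.
The Carnot heat-pump COP is COP_HP = T_H/(T_H − T_C) = 296.15/36.89 = 8.0282.
Q_H = COP_HP · W = 8.0282 × 50.4 = 405 kJ.

Q_H ≈ 405 kJ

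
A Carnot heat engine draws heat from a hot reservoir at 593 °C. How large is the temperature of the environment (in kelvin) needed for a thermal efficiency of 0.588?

T_C ≈ 356.9 K

T_H = 593 °C → 593 + 273.15 = 866.15 K.
From η = 1 − T_C/T_H, T_C = T_H·(1 − η) = 866.15 × (1 − 0.588) = 356.9 K.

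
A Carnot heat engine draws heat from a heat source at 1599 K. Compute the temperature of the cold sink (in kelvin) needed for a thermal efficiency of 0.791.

T_C ≈ 334 K

From η = 1 − T_C/T_H, T_C = T_H·(1 − η) = 1599.00 × (1 − 0.791) = 334 K.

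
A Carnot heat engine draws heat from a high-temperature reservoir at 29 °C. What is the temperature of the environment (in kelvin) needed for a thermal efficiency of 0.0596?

T_C ≈ 284 K

T_H = 29 °C → 29 + 273.15 = 302.15 K.
From η = 1 − T_C/T_H, T_C = T_H·(1 − η) = 302.15 × (1 − 0.0596) = 284 K.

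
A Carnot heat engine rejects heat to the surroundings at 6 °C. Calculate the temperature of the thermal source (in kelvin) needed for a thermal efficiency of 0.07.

T_C = 6 °C → 6 + 273.15 = 279.15 K.
From η = 1 − T_C/T_H, solving for T_H gives T_H = T_C/(1 − η) = 279.15/(1 − 0.07) = 300 K.

T_H ≈ 300 K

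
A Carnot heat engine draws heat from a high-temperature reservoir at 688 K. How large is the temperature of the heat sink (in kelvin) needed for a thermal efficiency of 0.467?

From η = 1 − T_C/T_H, T_C = T_H·(1 − η) = 688.00 × (1 − 0.467) = 367 K.

T_C ≈ 367 K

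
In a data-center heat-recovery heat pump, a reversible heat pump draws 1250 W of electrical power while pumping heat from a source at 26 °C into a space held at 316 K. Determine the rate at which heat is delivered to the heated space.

Q̇_H ≈ 23400 W

T_C = 26 °C → 26 + 273.15 = 299.15 K.
Reversible heating COP: COP_HP = T_H/(T_H − T_C) = 316.00/16.85 = 18.7537.
Q_H = COP_HP · W = 18.7537 × 1250 = 23400 W.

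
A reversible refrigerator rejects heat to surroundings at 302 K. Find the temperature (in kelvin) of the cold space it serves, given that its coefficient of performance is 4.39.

T_C ≈ 246 K

COP_R = T_C/(T_H − T_C) ⇒ T_C = T_H·COP_R/(1 + COP_R) = 302.00 × 4.39/(1 + 4.39) = 246 K.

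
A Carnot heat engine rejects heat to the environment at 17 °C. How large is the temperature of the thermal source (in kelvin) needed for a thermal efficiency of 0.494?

T_H ≈ 573 K

T_C = 17 °C → 17 + 273.15 = 290.15 K.
From η = 1 − T_C/T_H, solving for T_H gives T_H = T_C/(1 − η) = 290.15/(1 − 0.494) = 573 K.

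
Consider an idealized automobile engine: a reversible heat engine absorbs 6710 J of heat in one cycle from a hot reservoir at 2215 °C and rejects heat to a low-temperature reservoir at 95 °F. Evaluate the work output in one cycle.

W ≈ 5880 J

T_H = 2215 °C → 2215 + 273.15 = 2488.15 K.
T_C = 95 °F → (95 − 32) × 5/9 = 35.00 °C = 308.15 K.
The Carnot efficiency is η = 1 − T_C/T_H = 1 − 308.15/2488.15 = 0.8762.
W = η·Q_H = 0.8762 × 6710 = 5880 J.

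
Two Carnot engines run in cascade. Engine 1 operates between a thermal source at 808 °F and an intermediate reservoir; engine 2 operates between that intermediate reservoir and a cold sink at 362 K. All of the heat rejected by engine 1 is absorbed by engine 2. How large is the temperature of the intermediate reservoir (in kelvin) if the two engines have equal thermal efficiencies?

T_H = 808 °F → (808 − 32) × 5/9 = 431.11 °C = 704.26 K.
Equal efficiencies require 1 − T_m/T_H = 1 − T_C/T_m, i.e. T_m/T_H = T_C/T_m, so T_m = √(T_H·T_C) = √(704.26 × 362.00) = 505 K.

T_m ≈ 505 K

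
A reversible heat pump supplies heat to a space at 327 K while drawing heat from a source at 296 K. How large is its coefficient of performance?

COP_HP = T_H/(T_H − T_C) = 327.00/(327.00 − 296.00) = 10.55.

COP_HP ≈ 10.55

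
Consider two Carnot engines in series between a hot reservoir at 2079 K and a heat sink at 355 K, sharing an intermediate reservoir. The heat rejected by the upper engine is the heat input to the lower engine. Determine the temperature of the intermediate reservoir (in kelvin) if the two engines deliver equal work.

T_m ≈ 1220 K

For reversible stages Q_m = Q_H·(T_m/T_H). Setting W₁ = Q_H(1 − T_m/T_H) equal to W₂ = Q_m(1 − T_C/T_m) = Q_H·(T_m − T_C)/T_H gives T_H − T_m = T_m − T_C, so T_m = (T_H + T_C)/2 = (2079.00 + 355.00)/2 = 1220 K.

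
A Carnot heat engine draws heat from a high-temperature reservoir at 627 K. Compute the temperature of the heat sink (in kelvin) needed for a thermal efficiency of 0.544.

From η = 1 − T_C/T_H, T_C = T_H·(1 − η) = 627.00 × (1 − 0.544) = 286 K.

T_C ≈ 286 K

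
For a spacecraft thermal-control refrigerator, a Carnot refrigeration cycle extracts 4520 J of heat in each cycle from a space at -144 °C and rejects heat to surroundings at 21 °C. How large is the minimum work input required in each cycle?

W_in ≈ 5770 J

T_H = 21 °C → 21 + 273.15 = 294.15 K.
T_C = -144 °C → -144 + 273.15 = 129.15 K.
The reversible coefficient of performance is COP_R = T_C/(T_H − T_C) = 129.15/165.00 = 0.7827.
W = Q_C/COP_R = 4520/0.7827 = 5770 J.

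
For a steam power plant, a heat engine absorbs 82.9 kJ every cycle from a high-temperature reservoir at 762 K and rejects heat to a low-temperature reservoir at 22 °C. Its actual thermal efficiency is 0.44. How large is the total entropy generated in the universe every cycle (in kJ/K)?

T_C = 22 °C → 22 + 273.15 = 295.15 K.
W = η·Q_H = 0.44 × 82.9 = 36.48 kJ, so Q_C = Q_H − W = 46.42 kJ.
The hot reservoir loses entropy Q_H/T_H = 82.9/762.00 = 0.1088 kJ/K; the cold reservoir gains Q_C/T_C = 46.42/295.15 = 0.1573 kJ/K.
ΔS_univ = −Q_H/T_H + Q_C/T_C = 0.04850 kJ/K (> 0, since η = 0.44 < η_Carnot = 0.613).

ΔS_univ ≈ 0.04850 kJ/K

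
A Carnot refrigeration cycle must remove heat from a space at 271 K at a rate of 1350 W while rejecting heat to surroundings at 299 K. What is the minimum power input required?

Carnot COP: COP_R = T_C/(T_H − T_C) = 271.00/28.00 = 9.6786.
W = Q_C/COP_R = 1350/9.6786 = 139.5 W.

Ẇ_in ≈ 139.5 W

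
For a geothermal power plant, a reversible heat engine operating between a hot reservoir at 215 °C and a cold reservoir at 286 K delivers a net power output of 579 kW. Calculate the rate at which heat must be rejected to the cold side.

T_H = 215 °C → 215 + 273.15 = 488.15 K.
Carnot efficiency: η = 1 − T_C/T_H = 1 − 286.00/488.15 = 0.4141.
Since Q_C/Q_H = T_C/T_H and Q_H = W/η, Q_C = W·T_C/(T_H − T_C) = 579 × 286.00/202.15 = 819 kW.

Q̇_C ≈ 819 kW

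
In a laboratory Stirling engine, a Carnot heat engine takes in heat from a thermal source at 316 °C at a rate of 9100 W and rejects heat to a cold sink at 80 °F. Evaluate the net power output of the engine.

T_H = 316 °C → 316 + 273.15 = 589.15 K.
T_C = 80 °F → (80 − 32) × 5/9 = 26.67 °C = 299.82 K.
Since the cycle is reversible, η = 1 − T_C/T_H = 1 − 299.82/589.15 = 0.4911.
W = η·Q_H = 0.4911 × 9100 = 4470 W.

Ẇ ≈ 4470 W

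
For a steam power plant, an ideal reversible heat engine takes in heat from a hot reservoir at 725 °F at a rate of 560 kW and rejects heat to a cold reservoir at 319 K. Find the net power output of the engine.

T_H = 725 °F → (725 − 32) × 5/9 = 385.00 °C = 658.15 K.
η_rev = 1 − T_C/T_H = 1 − 319.00/658.15 = 0.5153.
W = η·Q_H = 0.5153 × 560 = 289 kW.

Ẇ ≈ 289 kW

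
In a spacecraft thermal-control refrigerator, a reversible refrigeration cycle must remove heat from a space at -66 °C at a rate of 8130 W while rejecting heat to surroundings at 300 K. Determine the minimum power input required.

Ẇ_in ≈ 3640 W

T_C = -66 °C → -66 + 273.15 = 207.15 K.
For a reversible refrigerator, COP_R = T_C/(T_H − T_C) = 207.15/92.85 = 2.2310.
W = Q_C/COP_R = 8130/2.2310 = 3640 W.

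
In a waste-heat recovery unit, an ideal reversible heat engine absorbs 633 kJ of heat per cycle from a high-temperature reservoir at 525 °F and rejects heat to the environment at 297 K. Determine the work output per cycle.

T_H = 525 °F → (525 − 32) × 5/9 = 273.89 °C = 547.04 K.
Since the cycle is reversible, η = 1 − T_C/T_H = 1 − 297.00/547.04 = 0.4571.
W = η·Q_H = 0.4571 × 633 = 289 kJ.

W ≈ 289 kJ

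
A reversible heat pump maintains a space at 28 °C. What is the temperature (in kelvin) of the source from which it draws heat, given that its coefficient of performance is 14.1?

T_H = 28 °C → 28 + 273.15 = 301.15 K.
COP_HP = T_H/(T_H − T_C) ⇒ T_C = T_H·(COP_HP − 1)/COP_HP = 301.15 × (14.1 − 1)/14.1 = 280 K.

T_C ≈ 280 K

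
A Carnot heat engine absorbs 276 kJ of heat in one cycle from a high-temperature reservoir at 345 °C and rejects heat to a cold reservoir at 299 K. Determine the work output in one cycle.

T_H = 345 °C → 345 + 273.15 = 618.15 K.
Since the cycle is reversible, η = 1 − T_C/T_H = 1 − 299.00/618.15 = 0.5163.
W = η·Q_H = 0.5163 × 276 = 142 kJ.

W ≈ 142 kJ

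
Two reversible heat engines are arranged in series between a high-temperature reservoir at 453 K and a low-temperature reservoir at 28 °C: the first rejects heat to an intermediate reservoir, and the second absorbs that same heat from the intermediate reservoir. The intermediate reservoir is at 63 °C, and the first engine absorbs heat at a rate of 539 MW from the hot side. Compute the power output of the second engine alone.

T_C = 28 °C → 28 + 273.15 = 301.15 K.
T_m = 63 °C → 63 + 273.15 = 336.15 K.
Heat entering the second stage: Q_m = Q_H·(T_m/T_H) = 539 × 336.15/453.00 = 400 MW.
Second-stage efficiency η₂ = 1 − T_C/T_m = 1 − 301.15/336.15 = 0.1041, so W₂ = η₂·Q_m = 41.6 MW.

Ẇ₂ ≈ 41.6 MW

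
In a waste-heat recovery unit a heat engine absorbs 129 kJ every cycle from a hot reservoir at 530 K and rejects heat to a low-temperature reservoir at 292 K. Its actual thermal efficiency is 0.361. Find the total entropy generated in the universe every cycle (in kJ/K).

W = η·Q_H = 0.361 × 129 = 46.57 kJ, so Q_C = Q_H − W = 82.43 kJ.
Reservoir entropy changes: ΔS_H = −Q_H/T_H = −129/530.00 = -0.2434 kJ/K and ΔS_C = +Q_C/T_C = 82.43/292.00 = 0.2823 kJ/K.
ΔS_univ = −Q_H/T_H + Q_C/T_C = 0.0389 kJ/K (> 0, since η = 0.361 < η_Carnot = 0.449).

ΔS_univ ≈ 0.0389 kJ/K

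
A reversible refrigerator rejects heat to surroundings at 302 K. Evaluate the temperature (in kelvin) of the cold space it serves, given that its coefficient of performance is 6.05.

T_C ≈ 259 K

COP_R = T_C/(T_H − T_C) ⇒ T_C = T_H·COP_R/(1 + COP_R) = 302.00 × 6.05/(1 + 6.05) = 259 K.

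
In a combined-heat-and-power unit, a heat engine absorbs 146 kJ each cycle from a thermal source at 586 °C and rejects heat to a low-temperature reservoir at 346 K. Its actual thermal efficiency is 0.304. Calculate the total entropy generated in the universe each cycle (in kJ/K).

T_H = 586 °C → 586 + 273.15 = 859.15 K.
W = η·Q_H = 0.304 × 146 = 44.38 kJ, so Q_C = Q_H − W = 101.6 kJ.
Reservoir entropy changes: ΔS_H = −Q_H/T_H = −146/859.15 = -0.1699 kJ/K and ΔS_C = +Q_C/T_C = 101.6/346.00 = 0.2937 kJ/K.
ΔS_univ = −Q_H/T_H + Q_C/T_C = 0.124 kJ/K (> 0, since η = 0.304 < η_Carnot = 0.597).

ΔS_univ ≈ 0.124 kJ/K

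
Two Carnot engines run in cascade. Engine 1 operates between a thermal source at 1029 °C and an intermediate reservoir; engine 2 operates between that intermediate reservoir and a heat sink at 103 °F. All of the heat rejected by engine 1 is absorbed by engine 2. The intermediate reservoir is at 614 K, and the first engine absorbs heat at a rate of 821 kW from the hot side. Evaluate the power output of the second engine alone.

T_H = 1029 °C → 1029 + 273.15 = 1302.15 K.
T_C = 103 °F → (103 − 32) × 5/9 = 39.44 °C = 312.59 K.
Heat entering the second stage: Q_m = Q_H·(T_m/T_H) = 821 × 614.00/1302.15 = 387 kW.
Second-stage efficiency η₂ = 1 − T_C/T_m = 1 − 312.59/614.00 = 0.4909, so W₂ = η₂·Q_m = 190 kW.

Ẇ₂ ≈ 190 kW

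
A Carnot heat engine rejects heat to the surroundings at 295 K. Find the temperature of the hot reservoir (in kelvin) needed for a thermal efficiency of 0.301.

T_H ≈ 422.0 K

From η = 1 − T_C/T_H, solving for T_H gives T_H = T_C/(1 − η) = 295.00/(1 − 0.301) = 422.0 K.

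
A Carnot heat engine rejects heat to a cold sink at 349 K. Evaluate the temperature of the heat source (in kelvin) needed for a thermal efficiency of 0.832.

T_H ≈ 2077 K

From η = 1 − T_C/T_H, solving for T_H gives T_H = T_C/(1 − η) = 349.00/(1 − 0.832) = 2077 K.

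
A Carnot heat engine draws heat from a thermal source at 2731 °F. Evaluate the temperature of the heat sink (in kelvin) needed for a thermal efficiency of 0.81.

T_C ≈ 336.8 K

T_H = 2731 °F → (2731 − 32) × 5/9 = 1499.44 °C = 1772.59 K.
From η = 1 − T_C/T_H, T_C = T_H·(1 − η) = 1772.59 × (1 − 0.81) = 336.8 K.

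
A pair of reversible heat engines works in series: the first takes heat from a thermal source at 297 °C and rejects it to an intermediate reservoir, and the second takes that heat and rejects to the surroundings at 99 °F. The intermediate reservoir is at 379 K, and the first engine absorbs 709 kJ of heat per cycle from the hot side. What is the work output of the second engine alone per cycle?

W₂ ≈ 85.3 kJ

T_H = 297 °C → 297 + 273.15 = 570.15 K.
T_C = 99 °F → (99 − 32) × 5/9 = 37.22 °C = 310.37 K.
Heat entering the second stage: Q_m = Q_H·(T_m/T_H) = 709 × 379.00/570.15 = 471 kJ.
Second-stage efficiency η₂ = 1 − T_C/T_m = 1 − 310.37/379.00 = 0.1811, so W₂ = η₂·Q_m = 85.3 kJ.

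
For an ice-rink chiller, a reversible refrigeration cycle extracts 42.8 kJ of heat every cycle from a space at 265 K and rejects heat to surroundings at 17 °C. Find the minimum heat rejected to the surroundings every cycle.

Q_H ≈ 46.86 kJ

T_H = 17 °C → 17 + 273.15 = 290.15 K.
For a reversible cycle Q_H/Q_C = T_H/T_C, so Q_H = Q_C·T_H/T_C = 42.8 × 290.15/265.00 = 46.86 kJ.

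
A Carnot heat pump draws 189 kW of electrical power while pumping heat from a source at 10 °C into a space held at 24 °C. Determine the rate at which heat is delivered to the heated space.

T_H = 24 °C → 24 + 273.15 = 297.15 K.
T_C = 10 °C → 10 + 273.15 = 283.15 K.
For a reversible heat pump, COP_HP = T_H/(T_H − T_C) = 297.15/14.00 = 21.2250.
Q_H = COP_HP · W = 21.2250 × 189 = 4010 kW.

Q̇_H ≈ 4010 kW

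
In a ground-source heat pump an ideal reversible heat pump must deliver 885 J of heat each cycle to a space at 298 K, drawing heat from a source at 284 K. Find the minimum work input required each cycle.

The Carnot heat-pump COP is COP_HP = T_H/(T_H − T_C) = 298.00/14.00 = 21.2857.
W = Q_H/COP_HP = 885/21.2857 = 41.6 J.

W_in ≈ 41.6 J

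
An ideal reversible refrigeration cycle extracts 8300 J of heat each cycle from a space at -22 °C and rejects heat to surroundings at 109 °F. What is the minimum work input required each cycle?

W_in ≈ 2140 J

T_H = 109 °F → (109 − 32) × 5/9 = 42.78 °C = 315.93 K.
T_C = -22 °C → -22 + 273.15 = 251.15 K.
For a reversible refrigerator, COP_R = T_C/(T_H − T_C) = 251.15/64.78 = 3.8771.
W = Q_C/COP_R = 8300/3.8771 = 2140 J.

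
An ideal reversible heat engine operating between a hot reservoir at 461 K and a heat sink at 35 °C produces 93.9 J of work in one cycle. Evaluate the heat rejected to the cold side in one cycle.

T_C = 35 °C → 35 + 273.15 = 308.15 K.
η_rev = 1 − T_C/T_H = 1 − 308.15/461.00 = 0.3316.
Since Q_C/Q_H = T_C/T_H and Q_H = W/η, Q_C = W·T_C/(T_H − T_C) = 93.9 × 308.15/152.85 = 189 J.

Q_C ≈ 189 J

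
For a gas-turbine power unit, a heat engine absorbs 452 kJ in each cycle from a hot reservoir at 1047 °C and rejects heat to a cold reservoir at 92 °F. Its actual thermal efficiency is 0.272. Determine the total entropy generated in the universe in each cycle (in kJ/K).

T_H = 1047 °C → 1047 + 273.15 = 1320.15 K.
T_C = 92 °F → (92 − 32) × 5/9 = 33.33 °C = 306.48 K.
W = η·Q_H = 0.272 × 452 = 122.9 kJ, so Q_C = Q_H − W = 329.1 kJ.
Entropy balance on the reservoirs: −Q_H/T_H = -0.3424 kJ/K, +Q_C/T_C = 1.074 kJ/K.
ΔS_univ = −Q_H/T_H + Q_C/T_C = 0.731 kJ/K (> 0, since η = 0.272 < η_Carnot = 0.768).

ΔS_univ ≈ 0.731 kJ/K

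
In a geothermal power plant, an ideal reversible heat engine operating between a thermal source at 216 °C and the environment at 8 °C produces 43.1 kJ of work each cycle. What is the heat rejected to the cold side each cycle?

Q_C ≈ 58.26 kJ

T_H = 216 °C → 216 + 273.15 = 489.15 K.
T_C = 8 °C → 8 + 273.15 = 281.15 K.
For a reversible engine, η = 1 − T_C/T_H = 1 − 281.15/489.15 = 0.4252.
Since Q_C/Q_H = T_C/T_H and Q_H = W/η, Q_C = W·T_C/(T_H − T_C) = 43.1 × 281.15/208.00 = 58.26 kJ.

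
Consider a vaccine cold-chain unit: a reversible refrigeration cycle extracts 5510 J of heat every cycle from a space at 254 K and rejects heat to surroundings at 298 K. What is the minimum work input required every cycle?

COP_R = T_C/(T_H − T_C) = 254.00/44.00 = 5.7727.
W = Q_C/COP_R = 5510/5.7727 = 954.5 J.

W_in ≈ 954.5 J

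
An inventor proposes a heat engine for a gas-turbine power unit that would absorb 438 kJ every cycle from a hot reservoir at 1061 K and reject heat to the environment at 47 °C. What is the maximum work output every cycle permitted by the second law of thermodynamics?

W_max ≈ 305.8 kJ

T_C = 47 °C → 47 + 273.15 = 320.15 K.
No engine can exceed the Carnot limit: η_max = 1 − T_C/T_H = 1 − 320.15/1061.00 = 0.6983.
W_max = η_max · Q_H = 0.6983 × 438 = 305.8 kJ.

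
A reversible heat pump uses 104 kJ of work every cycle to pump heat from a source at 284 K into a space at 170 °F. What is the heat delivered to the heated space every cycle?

Q_H ≈ 552.8 kJ

T_H = 170 °F → (170 − 32) × 5/9 = 76.67 °C = 349.82 K.
The Carnot heat-pump COP is COP_HP = T_H/(T_H − T_C) = 349.82/65.82 = 5.3150.
Q_H = COP_HP · W = 5.3150 × 104 = 552.8 kJ.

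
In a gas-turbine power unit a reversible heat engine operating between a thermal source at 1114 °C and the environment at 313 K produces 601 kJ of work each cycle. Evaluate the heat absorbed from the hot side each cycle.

Q_H ≈ 776 kJ

T_H = 1114 °C → 1114 + 273.15 = 1387.15 K.
The Carnot efficiency is η = 1 − T_C/T_H = 1 − 313.00/1387.15 = 0.7744.
Q_H = W/η = 601/0.7744 = 776 kJ.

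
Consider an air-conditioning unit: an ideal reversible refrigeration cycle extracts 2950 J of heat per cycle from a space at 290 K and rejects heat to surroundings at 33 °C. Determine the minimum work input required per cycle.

W_in ≈ 164 J

T_H = 33 °C → 33 + 273.15 = 306.15 K.
COP_R = T_C/(T_H − T_C) = 290.00/16.15 = 17.9567.
W = Q_C/COP_R = 2950/17.9567 = 164 J.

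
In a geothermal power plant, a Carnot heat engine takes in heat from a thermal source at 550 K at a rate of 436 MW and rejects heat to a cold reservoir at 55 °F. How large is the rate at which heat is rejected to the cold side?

Q̇_C ≈ 227 MW

T_C = 55 °F → (55 − 32) × 5/9 = 12.78 °C = 285.93 K.
For a reversible engine, η = 1 − T_C/T_H = 1 − 285.93/550.00 = 0.4801.
For a reversible cycle Q_C/Q_H = T_C/T_H, so Q_C = 436 × 285.93/550.00 = 227 MW.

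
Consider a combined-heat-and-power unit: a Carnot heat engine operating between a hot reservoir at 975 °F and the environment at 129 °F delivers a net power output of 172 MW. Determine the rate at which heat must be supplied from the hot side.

Q̇_H ≈ 292 MW

T_H = 975 °F → (975 − 32) × 5/9 = 523.89 °C = 797.04 K.
T_C = 129 °F → (129 − 32) × 5/9 = 53.89 °C = 327.04 K.
The Carnot efficiency is η = 1 − T_C/T_H = 1 − 327.04/797.04 = 0.5897.
Q_H = W/η = 172/0.5897 = 292 MW.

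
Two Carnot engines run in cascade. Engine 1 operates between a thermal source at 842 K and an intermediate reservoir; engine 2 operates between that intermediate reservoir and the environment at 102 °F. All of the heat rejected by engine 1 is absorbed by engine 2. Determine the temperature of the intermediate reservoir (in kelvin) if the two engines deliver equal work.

T_C = 102 °F → (102 − 32) × 5/9 = 38.89 °C = 312.04 K.
For reversible stages Q_m = Q_H·(T_m/T_H). Setting W₁ = Q_H(1 − T_m/T_H) equal to W₂ = Q_m(1 − T_C/T_m) = Q_H·(T_m − T_C)/T_H gives T_H − T_m = T_m − T_C, so T_m = (T_H + T_C)/2 = (842.00 + 312.04)/2 = 577 K.

T_m ≈ 577 K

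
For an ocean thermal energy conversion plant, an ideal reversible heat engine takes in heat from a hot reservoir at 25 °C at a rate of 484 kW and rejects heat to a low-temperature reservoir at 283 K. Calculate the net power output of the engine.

T_H = 25 °C → 25 + 273.15 = 298.15 K.
For a reversible engine, η = 1 − T_C/T_H = 1 − 283.00/298.15 = 0.0508.
W = η·Q_H = 0.0508 × 484 = 24.6 kW.

Ẇ ≈ 24.6 kW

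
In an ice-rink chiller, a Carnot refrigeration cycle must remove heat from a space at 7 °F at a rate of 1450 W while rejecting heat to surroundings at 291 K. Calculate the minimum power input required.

T_C = 7 °F → (7 − 32) × 5/9 = -13.89 °C = 259.26 K.
Carnot COP: COP_R = T_C/(T_H − T_C) = 259.26/31.74 = 8.1686.
W = Q_C/COP_R = 1450/8.1686 = 178 W.

Ẇ_in ≈ 178 W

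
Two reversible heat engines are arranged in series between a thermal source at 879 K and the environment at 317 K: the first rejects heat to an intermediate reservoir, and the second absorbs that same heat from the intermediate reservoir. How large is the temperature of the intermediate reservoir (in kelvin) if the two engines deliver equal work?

T_m ≈ 598 K

For reversible stages Q_m = Q_H·(T_m/T_H). Setting W₁ = Q_H(1 − T_m/T_H) equal to W₂ = Q_m(1 − T_C/T_m) = Q_H·(T_m − T_C)/T_H gives T_H − T_m = T_m − T_C, so T_m = (T_H + T_C)/2 = (879.00 + 317.00)/2 = 598 K.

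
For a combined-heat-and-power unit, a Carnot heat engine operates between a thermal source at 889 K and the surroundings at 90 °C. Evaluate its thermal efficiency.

η ≈ 0.5915

T_C = 90 °C → 90 + 273.15 = 363.15 K.
For a reversible engine, η = 1 − T_C/T_H = 1 − 363.15/889.00 = 0.5915.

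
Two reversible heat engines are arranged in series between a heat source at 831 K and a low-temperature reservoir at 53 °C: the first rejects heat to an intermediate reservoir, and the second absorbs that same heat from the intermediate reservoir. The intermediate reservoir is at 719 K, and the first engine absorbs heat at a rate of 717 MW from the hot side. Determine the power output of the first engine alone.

Ẇ₁ ≈ 96.6 MW

T_C = 53 °C → 53 + 273.15 = 326.15 K.
First-stage efficiency η₁ = 1 − T_m/T_H = 1 − 719.00/831.00 = 0.1348.
W₁ = η₁·Q_H = 0.1348 × 717 = 96.6 MW.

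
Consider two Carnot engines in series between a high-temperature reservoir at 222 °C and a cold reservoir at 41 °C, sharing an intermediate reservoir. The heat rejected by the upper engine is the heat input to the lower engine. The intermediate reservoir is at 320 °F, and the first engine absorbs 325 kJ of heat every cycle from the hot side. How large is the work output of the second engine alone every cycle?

T_H = 222 °C → 222 + 273.15 = 495.15 K.
T_C = 41 °C → 41 + 273.15 = 314.15 K.
T_m = 320 °F → (320 − 32) × 5/9 = 160.00 °C = 433.15 K.
Heat entering the second stage: Q_m = Q_H·(T_m/T_H) = 325 × 433.15/495.15 = 284 kJ.
Second-stage efficiency η₂ = 1 − T_C/T_m = 1 − 314.15/433.15 = 0.2747, so W₂ = η₂·Q_m = 78.1 kJ.

W₂ ≈ 78.1 kJ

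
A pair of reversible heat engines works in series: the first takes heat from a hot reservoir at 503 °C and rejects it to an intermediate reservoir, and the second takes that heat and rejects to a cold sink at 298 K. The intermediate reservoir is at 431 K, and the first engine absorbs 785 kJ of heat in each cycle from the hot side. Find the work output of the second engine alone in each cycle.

T_H = 503 °C → 503 + 273.15 = 776.15 K.
Heat entering the second stage: Q_m = Q_H·(T_m/T_H) = 785 × 431.00/776.15 = 435.9 kJ.
Second-stage efficiency η₂ = 1 − T_C/T_m = 1 − 298.00/431.00 = 0.3086, so W₂ = η₂·Q_m = 134.5 kJ.

W₂ ≈ 134.5 kJ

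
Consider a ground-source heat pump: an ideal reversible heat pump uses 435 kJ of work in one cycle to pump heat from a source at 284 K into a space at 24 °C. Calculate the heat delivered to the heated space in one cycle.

T_H = 24 °C → 24 + 273.15 = 297.15 K.
For a reversible heat pump, COP_HP = T_H/(T_H − T_C) = 297.15/13.15 = 22.5970.
Q_H = COP_HP · W = 22.5970 × 435 = 9830 kJ.

Q_H ≈ 9830 kJ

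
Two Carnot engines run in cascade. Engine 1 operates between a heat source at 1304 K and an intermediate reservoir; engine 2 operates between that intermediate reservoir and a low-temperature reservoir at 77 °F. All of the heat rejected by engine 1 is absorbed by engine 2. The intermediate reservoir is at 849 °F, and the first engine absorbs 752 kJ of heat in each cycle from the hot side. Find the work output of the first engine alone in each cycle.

W₁ ≈ 333 kJ

T_C = 77 °F → (77 − 32) × 5/9 = 25.00 °C = 298.15 K.
T_m = 849 °F → (849 − 32) × 5/9 = 453.89 °C = 727.04 K.
First-stage efficiency η₁ = 1 − T_m/T_H = 1 − 727.04/1304.00 = 0.4425.
W₁ = η₁·Q_H = 0.4425 × 752 = 333 kJ.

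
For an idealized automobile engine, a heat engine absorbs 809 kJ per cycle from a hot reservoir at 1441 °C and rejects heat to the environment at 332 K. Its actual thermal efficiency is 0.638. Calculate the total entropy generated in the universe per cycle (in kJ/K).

T_H = 1441 °C → 1441 + 273.15 = 1714.15 K.
W = η·Q_H = 0.638 × 809 = 516.1 kJ, so Q_C = Q_H − W = 292.9 kJ.
The hot reservoir loses entropy Q_H/T_H = 809/1714.15 = 0.4720 kJ/K; the cold reservoir gains Q_C/T_C = 292.9/332.00 = 0.8821 kJ/K.
ΔS_univ = −Q_H/T_H + Q_C/T_C = 0.410 kJ/K (> 0, since η = 0.638 < η_Carnot = 0.806).

ΔS_univ ≈ 0.410 kJ/K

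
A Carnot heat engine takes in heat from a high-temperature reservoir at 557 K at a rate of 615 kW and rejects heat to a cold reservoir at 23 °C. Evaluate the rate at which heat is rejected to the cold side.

Q̇_C ≈ 327 kW

T_C = 23 °C → 23 + 273.15 = 296.15 K.
η_rev = 1 − T_C/T_H = 1 − 296.15/557.00 = 0.4683.
For a reversible cycle Q_C/Q_H = T_C/T_H, so Q_C = 615 × 296.15/557.00 = 327 kW.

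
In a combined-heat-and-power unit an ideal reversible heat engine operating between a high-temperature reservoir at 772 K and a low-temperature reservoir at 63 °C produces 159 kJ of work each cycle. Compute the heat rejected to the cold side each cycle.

Q_C ≈ 122.6 kJ

T_C = 63 °C → 63 + 273.15 = 336.15 K.
For a reversible engine, η = 1 − T_C/T_H = 1 − 336.15/772.00 = 0.5646.
Since Q_C/Q_H = T_C/T_H and Q_H = W/η, Q_C = W·T_C/(T_H − T_C) = 159 × 336.15/435.85 = 122.6 kJ.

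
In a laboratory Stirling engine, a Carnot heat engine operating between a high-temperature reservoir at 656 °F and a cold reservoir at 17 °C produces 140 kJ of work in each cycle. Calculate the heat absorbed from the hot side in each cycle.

Q_H ≈ 263 kJ

T_H = 656 °F → (656 − 32) × 5/9 = 346.67 °C = 619.82 K.
T_C = 17 °C → 17 + 273.15 = 290.15 K.
η_rev = 1 − T_C/T_H = 1 − 290.15/619.82 = 0.5319.
Q_H = W/η = 140/0.5319 = 263 kJ.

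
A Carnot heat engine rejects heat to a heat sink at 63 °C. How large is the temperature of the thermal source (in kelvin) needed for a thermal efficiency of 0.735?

T_C = 63 °C → 63 + 273.15 = 336.15 K.
From η = 1 − T_C/T_H, solving for T_H gives T_H = T_C/(1 − η) = 336.15/(1 − 0.735) = 1270 K.

T_H ≈ 1270 K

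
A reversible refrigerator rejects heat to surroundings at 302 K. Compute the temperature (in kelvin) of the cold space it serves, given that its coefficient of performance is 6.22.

COP_R = T_C/(T_H − T_C) ⇒ T_C = T_H·COP_R/(1 + COP_R) = 302.00 × 6.22/(1 + 6.22) = 260 K.

T_C ≈ 260 K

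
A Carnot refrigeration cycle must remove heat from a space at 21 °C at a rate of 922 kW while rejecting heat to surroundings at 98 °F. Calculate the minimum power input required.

T_H = 98 °F → (98 − 32) × 5/9 = 36.67 °C = 309.82 K.
T_C = 21 °C → 21 + 273.15 = 294.15 K.
For a reversible refrigerator, COP_R = T_C/(T_H − T_C) = 294.15/15.67 = 18.7755.
W = Q_C/COP_R = 922/18.7755 = 49.1 kW.

Ẇ_in ≈ 49.1 kW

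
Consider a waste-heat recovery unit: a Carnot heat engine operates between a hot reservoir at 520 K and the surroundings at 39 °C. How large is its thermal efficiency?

T_C = 39 °C → 39 + 273.15 = 312.15 K.
Carnot efficiency: η = 1 − T_C/T_H = 1 − 312.15/520.00 = 0.400.

η ≈ 0.400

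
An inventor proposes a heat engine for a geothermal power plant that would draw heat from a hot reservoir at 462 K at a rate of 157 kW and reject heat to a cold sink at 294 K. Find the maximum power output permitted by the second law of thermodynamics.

By the Carnot theorem, η_max = 1 − T_C/T_H = 1 − 294.00/462.00 = 0.3636.
W_max = η_max · Q_H = 0.3636 × 157 = 57.09 kW.

Ẇ_max ≈ 57.09 kW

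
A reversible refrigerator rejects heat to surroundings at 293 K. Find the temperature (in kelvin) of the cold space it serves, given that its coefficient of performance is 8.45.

T_C ≈ 262.0 K

COP_R = T_C/(T_H − T_C) ⇒ T_C = T_H·COP_R/(1 + COP_R) = 293.00 × 8.45/(1 + 8.45) = 262.0 K.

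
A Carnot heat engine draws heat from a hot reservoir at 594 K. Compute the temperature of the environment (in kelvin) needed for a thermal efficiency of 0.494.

T_C ≈ 301 K

From η = 1 − T_C/T_H, T_C = T_H·(1 − η) = 594.00 × (1 − 0.494) = 301 K.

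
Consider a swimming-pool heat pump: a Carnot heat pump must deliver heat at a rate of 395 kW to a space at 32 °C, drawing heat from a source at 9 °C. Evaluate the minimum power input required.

Ẇ_in ≈ 29.8 kW

T_H = 32 °C → 32 + 273.15 = 305.15 K.
T_C = 9 °C → 9 + 273.15 = 282.15 K.
COP_HP = T_H/(T_H − T_C) = 305.15/23.00 = 13.2674.
W = Q_H/COP_HP = 395/13.2674 = 29.8 kW.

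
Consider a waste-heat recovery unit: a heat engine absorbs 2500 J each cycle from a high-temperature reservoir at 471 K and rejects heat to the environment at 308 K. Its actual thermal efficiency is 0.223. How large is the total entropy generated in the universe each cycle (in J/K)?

W = η·Q_H = 0.223 × 2500 = 557.5 J, so Q_C = Q_H − W = 1942 J.
The hot reservoir loses entropy Q_H/T_H = 2500/471.00 = 5.308 J/K; the cold reservoir gains Q_C/T_C = 1942/308.00 = 6.307 J/K.
ΔS_univ = −Q_H/T_H + Q_C/T_C = 0.999 J/K (> 0, since η = 0.223 < η_Carnot = 0.346).

ΔS_univ ≈ 0.999 J/K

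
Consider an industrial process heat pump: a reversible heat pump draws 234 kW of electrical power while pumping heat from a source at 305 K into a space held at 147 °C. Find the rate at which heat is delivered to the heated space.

Q̇_H ≈ 853.8 kW

T_H = 147 °C → 147 + 273.15 = 420.15 K.
For a reversible heat pump, COP_HP = T_H/(T_H − T_C) = 420.15/115.15 = 3.6487.
Q_H = COP_HP · W = 3.6487 × 234 = 853.8 kW.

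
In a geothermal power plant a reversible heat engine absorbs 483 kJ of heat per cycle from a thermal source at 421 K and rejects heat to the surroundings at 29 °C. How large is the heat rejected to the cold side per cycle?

Q_C ≈ 347 kJ

T_C = 29 °C → 29 + 273.15 = 302.15 K.
η_rev = 1 − T_C/T_H = 1 − 302.15/421.00 = 0.2823.
For a reversible cycle Q_C/Q_H = T_C/T_H, so Q_C = 483 × 302.15/421.00 = 347 kJ.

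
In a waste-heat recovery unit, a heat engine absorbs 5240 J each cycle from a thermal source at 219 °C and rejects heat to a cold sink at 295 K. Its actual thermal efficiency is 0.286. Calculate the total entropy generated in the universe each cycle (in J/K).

ΔS_univ ≈ 2.04 J/K

T_H = 219 °C → 219 + 273.15 = 492.15 K.
W = η·Q_H = 0.286 × 5240 = 1499 J, so Q_C = Q_H − W = 3741 J.
The hot reservoir loses entropy Q_H/T_H = 5240/492.15 = 10.65 J/K; the cold reservoir gains Q_C/T_C = 3741/295.00 = 12.68 J/K.
ΔS_univ = −Q_H/T_H + Q_C/T_C = 2.04 J/K (> 0, since η = 0.286 < η_Carnot = 0.401).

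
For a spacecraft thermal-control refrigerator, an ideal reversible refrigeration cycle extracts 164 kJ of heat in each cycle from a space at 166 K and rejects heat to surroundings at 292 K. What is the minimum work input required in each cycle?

For a reversible refrigerator, COP_R = T_C/(T_H − T_C) = 166.00/126.00 = 1.3175.
W = Q_C/COP_R = 164/1.3175 = 124.5 kJ.

W_in ≈ 124.5 kJ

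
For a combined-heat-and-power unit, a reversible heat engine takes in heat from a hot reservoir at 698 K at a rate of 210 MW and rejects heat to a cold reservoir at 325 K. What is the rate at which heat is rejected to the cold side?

For a reversible engine, η = 1 − T_C/T_H = 1 − 325.00/698.00 = 0.5344.
For a reversible cycle Q_C/Q_H = T_C/T_H, so Q_C = 210 × 325.00/698.00 = 97.8 MW.

Q̇_C ≈ 97.8 MW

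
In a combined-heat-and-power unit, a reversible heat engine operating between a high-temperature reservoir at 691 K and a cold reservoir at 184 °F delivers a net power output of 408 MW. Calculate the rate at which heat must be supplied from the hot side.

Q̇_H ≈ 846 MW

T_C = 184 °F → (184 − 32) × 5/9 = 84.44 °C = 357.59 K.
Carnot efficiency: η = 1 − T_C/T_H = 1 − 357.59/691.00 = 0.4825.
Q_H = W/η = 408/0.4825 = 846 MW.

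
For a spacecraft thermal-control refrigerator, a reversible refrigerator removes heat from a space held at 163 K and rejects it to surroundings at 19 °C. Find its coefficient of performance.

T_H = 19 °C → 19 + 273.15 = 292.15 K.
COP_R = T_C/(T_H − T_C) = 163.00/(292.15 − 163.00) = 1.26.

COP_R ≈ 1.26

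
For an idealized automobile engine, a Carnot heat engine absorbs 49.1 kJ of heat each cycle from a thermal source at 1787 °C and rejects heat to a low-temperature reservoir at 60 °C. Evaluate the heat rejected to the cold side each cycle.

Q_C ≈ 7.94 kJ

T_H = 1787 °C → 1787 + 273.15 = 2060.15 K.
T_C = 60 °C → 60 + 273.15 = 333.15 K.
η_rev = 1 − T_C/T_H = 1 − 333.15/2060.15 = 0.8383.
For a reversible cycle Q_C/Q_H = T_C/T_H, so Q_C = 49.1 × 333.15/2060.15 = 7.94 kJ.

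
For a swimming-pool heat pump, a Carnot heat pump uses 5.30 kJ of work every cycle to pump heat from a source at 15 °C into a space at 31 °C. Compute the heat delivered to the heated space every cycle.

Q_H ≈ 100.7 kJ

T_H = 31 °C → 31 + 273.15 = 304.15 K.
T_C = 15 °C → 15 + 273.15 = 288.15 K.
For a reversible heat pump, COP_HP = T_H/(T_H − T_C) = 304.15/16.00 = 19.0094.
Q_H = COP_HP · W = 19.0094 × 5.30 = 100.7 kJ.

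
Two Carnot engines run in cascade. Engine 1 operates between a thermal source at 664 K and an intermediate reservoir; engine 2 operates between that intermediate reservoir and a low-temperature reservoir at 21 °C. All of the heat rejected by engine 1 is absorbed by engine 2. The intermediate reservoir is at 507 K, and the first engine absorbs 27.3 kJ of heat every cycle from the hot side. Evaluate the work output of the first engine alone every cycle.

W₁ ≈ 6.45 kJ

T_C = 21 °C → 21 + 273.15 = 294.15 K.
First-stage efficiency η₁ = 1 − T_m/T_H = 1 − 507.00/664.00 = 0.2364.
W₁ = η₁·Q_H = 0.2364 × 27.3 = 6.45 kJ.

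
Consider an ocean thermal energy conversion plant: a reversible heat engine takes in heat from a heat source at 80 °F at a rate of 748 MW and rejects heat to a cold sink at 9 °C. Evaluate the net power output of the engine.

Ẇ ≈ 44.08 MW

T_H = 80 °F → (80 − 32) × 5/9 = 26.67 °C = 299.82 K.
T_C = 9 °C → 9 + 273.15 = 282.15 K.
For a reversible engine, η = 1 − T_C/T_H = 1 − 282.15/299.82 = 0.0589.
W = η·Q_H = 0.0589 × 748 = 44.08 MW.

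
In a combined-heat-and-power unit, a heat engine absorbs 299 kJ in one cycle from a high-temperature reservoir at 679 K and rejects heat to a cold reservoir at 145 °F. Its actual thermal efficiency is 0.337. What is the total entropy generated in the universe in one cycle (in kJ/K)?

T_C = 145 °F → (145 − 32) × 5/9 = 62.78 °C = 335.93 K.
W = η·Q_H = 0.337 × 299 = 100.8 kJ, so Q_C = Q_H − W = 198.2 kJ.
Entropy balance on the reservoirs: −Q_H/T_H = -0.4404 kJ/K, +Q_C/T_C = 0.5901 kJ/K.
ΔS_univ = −Q_H/T_H + Q_C/T_C = 0.1498 kJ/K (> 0, since η = 0.337 < η_Carnot = 0.505).

ΔS_univ ≈ 0.1498 kJ/K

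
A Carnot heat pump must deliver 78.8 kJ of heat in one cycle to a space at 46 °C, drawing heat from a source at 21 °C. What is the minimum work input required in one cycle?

T_H = 46 °C → 46 + 273.15 = 319.15 K.
T_C = 21 °C → 21 + 273.15 = 294.15 K.
The Carnot heat-pump COP is COP_HP = T_H/(T_H − T_C) = 319.15/25.00 = 12.7660.
W = Q_H/COP_HP = 78.8/12.7660 = 6.173 kJ.

W_in ≈ 6.173 kJ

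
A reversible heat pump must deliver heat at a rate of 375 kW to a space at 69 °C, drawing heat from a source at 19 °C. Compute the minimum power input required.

Ẇ_in ≈ 54.8 kW

T_H = 69 °C → 69 + 273.15 = 342.15 K.
T_C = 19 °C → 19 + 273.15 = 292.15 K.
Reversible heating COP: COP_HP = T_H/(T_H − T_C) = 342.15/50.00 = 6.8430.
W = Q_H/COP_HP = 375/6.8430 = 54.8 kW.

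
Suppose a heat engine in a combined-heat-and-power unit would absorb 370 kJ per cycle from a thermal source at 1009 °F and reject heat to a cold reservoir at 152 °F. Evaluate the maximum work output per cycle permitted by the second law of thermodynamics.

T_H = 1009 °F → (1009 − 32) × 5/9 = 542.78 °C = 815.93 K.
T_C = 152 °F → (152 − 32) × 5/9 = 66.67 °C = 339.82 K.
The upper bound on efficiency is η_max = 1 − T_C/T_H = 1 − 339.82/815.93 = 0.5835.
W_max = η_max · Q_H = 0.5835 × 370 = 215.9 kJ.

W_max ≈ 215.9 kJ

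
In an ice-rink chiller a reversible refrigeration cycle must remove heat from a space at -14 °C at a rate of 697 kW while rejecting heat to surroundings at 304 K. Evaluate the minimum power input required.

Ẇ_in ≈ 120.6 kW

T_C = -14 °C → -14 + 273.15 = 259.15 K.
Carnot COP: COP_R = T_C/(T_H − T_C) = 259.15/44.85 = 5.7781.
W = Q_C/COP_R = 697/5.7781 = 120.6 kW.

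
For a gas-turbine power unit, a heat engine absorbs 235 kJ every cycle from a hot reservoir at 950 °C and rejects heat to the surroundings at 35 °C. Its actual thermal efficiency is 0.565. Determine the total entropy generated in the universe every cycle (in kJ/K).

T_H = 950 °C → 950 + 273.15 = 1223.15 K.
T_C = 35 °C → 35 + 273.15 = 308.15 K.
W = η·Q_H = 0.565 × 235 = 132.8 kJ, so Q_C = Q_H − W = 102.2 kJ.
Reservoir entropy changes: ΔS_H = −Q_H/T_H = −235/1223.15 = -0.1921 kJ/K and ΔS_C = +Q_C/T_C = 102.2/308.15 = 0.3317 kJ/K.
ΔS_univ = −Q_H/T_H + Q_C/T_C = 0.140 kJ/K (> 0, since η = 0.565 < η_Carnot = 0.748).

ΔS_univ ≈ 0.140 kJ/K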